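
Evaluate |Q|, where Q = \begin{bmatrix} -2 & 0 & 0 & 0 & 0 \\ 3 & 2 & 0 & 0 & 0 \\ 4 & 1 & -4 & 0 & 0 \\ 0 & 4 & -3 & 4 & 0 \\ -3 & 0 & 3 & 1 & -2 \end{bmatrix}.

Q is lower triangular, so det(Q) is the product of the diagonal entries:
det = (-2) · (2) · (-4) · (4) · (-2) = -128

-128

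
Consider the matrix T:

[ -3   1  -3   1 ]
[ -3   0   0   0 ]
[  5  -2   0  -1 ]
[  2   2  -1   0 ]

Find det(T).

det(T) = 21

Expand along row 2 (it has 3 zeros):
  − (-3) · M_21   where M_21 = det([1 -3 1; -2 0 -1; 2 -1 0]) = 7
det = (-1)·(-3)·(7) = 21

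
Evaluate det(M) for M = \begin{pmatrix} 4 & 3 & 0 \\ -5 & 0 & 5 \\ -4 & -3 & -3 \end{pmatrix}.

-45

Expand along column 2:
  − 3 · |-5 5; -4 -3| = −3·(15 − (-20)) = -105
  − (-3) · |4 0; -5 5| = −(-3)·(20 − 0) = 60
Sum: (-105) + (60) = -45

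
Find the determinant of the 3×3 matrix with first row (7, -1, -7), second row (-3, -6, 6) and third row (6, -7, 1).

The determinant is -186.

Expand along row 1:
  + 7 · |-6 6; -7 1| = 7·(-6 − (-42)) = 252
  − (-1) · |-3 6; 6 1| = −(-1)·(-3 − 36) = -39
  + (-7) · |-3 -6; 6 -7| = (-7)·(21 − (-36)) = -399
Sum: (252) + (-39) + (-399) = -186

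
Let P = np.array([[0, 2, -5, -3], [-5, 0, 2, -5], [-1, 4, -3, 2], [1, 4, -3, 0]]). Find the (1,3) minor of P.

80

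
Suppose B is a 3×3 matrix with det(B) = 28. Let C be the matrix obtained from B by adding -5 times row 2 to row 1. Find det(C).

det(C) = 28

Adding a multiple of one row to another leaves the determinant unchanged.
det(C) = (1)·(28) = 28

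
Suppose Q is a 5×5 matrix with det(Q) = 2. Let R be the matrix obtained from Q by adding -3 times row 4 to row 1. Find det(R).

Adding a multiple of one row to another leaves the determinant unchanged.
det(R) = (1)·(2) = 2

The determinant is 2.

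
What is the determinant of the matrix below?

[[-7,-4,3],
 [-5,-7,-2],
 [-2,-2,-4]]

Expand along row 1:
  + (-7) · |-7 -2; -2 -4| = (-7)·(28 − 4) = -168
  − (-4) · |-5 -2; -2 -4| = −(-4)·(20 − 4) = 64
  + 3 · |-5 -7; -2 -2| = 3·(10 − 14) = -12
Sum: (-168) + (64) + (-12) = -116

The determinant is -116.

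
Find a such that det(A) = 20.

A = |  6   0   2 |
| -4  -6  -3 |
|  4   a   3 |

8

Expanding along the row containing a, det(A) is linear in a: det(A) = (10)·a + (-60).
Set (10)·a + (-60) = 20  ⇒  (10)·a = 80  ⇒  a = 8.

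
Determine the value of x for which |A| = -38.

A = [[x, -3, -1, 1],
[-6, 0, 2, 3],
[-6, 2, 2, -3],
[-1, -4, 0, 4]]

1

Expanding along the row containing x, det(A) is linear in x: det(A) = (32)·x + (-70).
Set (32)·x + (-70) = -38  ⇒  (32)·x = 32  ⇒  x = 1.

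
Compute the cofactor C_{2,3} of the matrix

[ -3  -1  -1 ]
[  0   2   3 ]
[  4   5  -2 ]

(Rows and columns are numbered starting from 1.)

11

Delete row 2 and column 3; the remaining 2×2 submatrix is [-3 -1; 4 5].
Its determinant is (-3)·5 − (-1)·4 = -11.
The cofactor carries sign (−1)^(2+3) = −1, so C_{2,3} = −(-11) = 11.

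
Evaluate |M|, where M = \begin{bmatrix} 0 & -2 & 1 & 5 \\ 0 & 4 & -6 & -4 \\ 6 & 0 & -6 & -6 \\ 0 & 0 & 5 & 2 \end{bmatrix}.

456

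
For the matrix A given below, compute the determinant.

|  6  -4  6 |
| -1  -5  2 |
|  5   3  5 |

-114

Expand along row 1:
  + 6 · |-5 2; 3 5| = 6·(-25 − 6) = -186
  − (-4) · |-1 2; 5 5| = −(-4)·(-5 − 10) = -60
  + 6 · |-1 -5; 5 3| = 6·(-3 − (-25)) = 132
Sum: (-186) + (-60) + (132) = -114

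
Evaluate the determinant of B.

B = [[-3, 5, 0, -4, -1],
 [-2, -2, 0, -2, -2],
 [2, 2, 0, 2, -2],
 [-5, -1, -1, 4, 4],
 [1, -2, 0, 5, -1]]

The determinant is 232.

Expand along column 3 (it has 4 zeros):
  − (-1) · M_43   where M_43 = det([-3 5 -4 -1; -2 -2 -2 -2; 2 2 2 -2; 1 -2 5 -1]) = 232
det = (-1)·(-1)·(232) = 232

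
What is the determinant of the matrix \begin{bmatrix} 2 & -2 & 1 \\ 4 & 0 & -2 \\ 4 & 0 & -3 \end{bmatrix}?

Expand along column 2:
  − (-2) · |4 -2; 4 -3| = −(-2)·(-12 − (-8)) = -8

The determinant is -8.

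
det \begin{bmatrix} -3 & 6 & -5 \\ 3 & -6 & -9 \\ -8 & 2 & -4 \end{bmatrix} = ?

The determinant is 588.

Expand along column 1:
  + (-3) · |-6 -9; 2 -4| = (-3)·(24 − (-18)) = -126
  − 3 · |6 -5; 2 -4| = −3·(-24 − (-10)) = 42
  + (-8) · |6 -5; -6 -9| = (-8)·(-54 − 30) = 672
Sum: (-126) + (42) + (672) = 588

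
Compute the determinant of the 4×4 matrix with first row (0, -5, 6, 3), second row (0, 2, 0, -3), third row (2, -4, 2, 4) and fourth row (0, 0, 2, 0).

-36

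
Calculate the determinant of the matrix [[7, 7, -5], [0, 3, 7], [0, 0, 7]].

The matrix is upper triangular, so the determinant is the product of the diagonal entries:
det = (7) · (3) · (7) = 147

147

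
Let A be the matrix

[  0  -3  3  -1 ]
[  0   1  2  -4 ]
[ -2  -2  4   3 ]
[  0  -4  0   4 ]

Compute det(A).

|A| = -8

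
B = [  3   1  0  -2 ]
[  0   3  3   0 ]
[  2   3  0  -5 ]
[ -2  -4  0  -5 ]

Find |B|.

243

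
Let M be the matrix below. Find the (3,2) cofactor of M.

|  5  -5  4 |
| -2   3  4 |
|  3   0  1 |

-28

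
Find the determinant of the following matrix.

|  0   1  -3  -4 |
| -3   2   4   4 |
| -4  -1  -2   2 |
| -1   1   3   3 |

Expand along row 1 (it has 1 zero):
  − (1) · M_12   where M_12 = det([-3 4 4; -4 -2 2; -1 3 3]) = 20
  + (-3) · M_13   where M_13 = det([-3 2 4; -4 -1 2; -1 1 3]) = 15
  − (-4) · M_14   where M_14 = det([-3 2 4; -4 -1 -2; -1 1 3]) = 11
det = (-1)·(1)·(20) + (+1)·(-3)·(15) + (-1)·(-4)·(11) = -21

-21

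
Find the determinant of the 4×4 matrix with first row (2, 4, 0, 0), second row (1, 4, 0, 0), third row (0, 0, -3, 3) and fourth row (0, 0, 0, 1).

The determinant is -12.

The matrix is block lower-triangular with a 2×2 block and a 2×2 block on the diagonal, so its determinant equals the product of the determinants of the diagonal blocks.
det of the 2×2 block = 4
det of the 2×2 block = -3
det = (4)·(-3) = -12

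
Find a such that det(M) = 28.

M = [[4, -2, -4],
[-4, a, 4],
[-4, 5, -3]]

1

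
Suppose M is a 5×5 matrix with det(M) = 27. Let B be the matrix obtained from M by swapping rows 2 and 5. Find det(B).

Swapping two rows multiplies the determinant by −1.
det(B) = (-1)·(27) = -27

-27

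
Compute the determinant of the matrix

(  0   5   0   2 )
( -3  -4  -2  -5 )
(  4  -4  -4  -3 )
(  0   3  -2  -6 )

Expand along row 1 (it has 2 zeros):
  − (5) · M_12   where M_12 = det([-3 -2 -5; 4 -4 -3; 0 -2 -6]) = -62
  − (2) · M_14   where M_14 = det([-3 -4 -2; 4 -4 -4; 0 3 -2]) = -116
det = (-1)·(5)·(-62) + (-1)·(2)·(-116) = 542

The determinant is 542.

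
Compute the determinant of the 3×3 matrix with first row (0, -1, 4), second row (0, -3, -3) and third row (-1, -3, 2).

Expand along column 1:
  + (-1) · |-1 4; -3 -3| = (-1)·(3 − (-12)) = -15

-15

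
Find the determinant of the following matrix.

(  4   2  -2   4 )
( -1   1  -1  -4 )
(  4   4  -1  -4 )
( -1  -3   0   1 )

Expand along row 4 (it has 1 zero):
  − (-1) · M_41   where M_41 = det([2 -2 4; 1 -1 -4; 4 -1 -4]) = 36
  + (-3) · M_42   where M_42 = det([4 -2 4; -1 -1 -4; 4 -1 -4]) = 60
  + (1) · M_44   where M_44 = det([4 2 -2; -1 1 -1; 4 4 -1]) = 18
det = (-1)·(-1)·(36) + (+1)·(-3)·(60) + (+1)·(1)·(18) = -126

The determinant is -126.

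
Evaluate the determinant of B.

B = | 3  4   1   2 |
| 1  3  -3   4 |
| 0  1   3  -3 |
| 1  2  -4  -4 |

-225

Expand along row 3 (it has 1 zero):
  − (1) · M_32   where M_32 = det([3 1 2; 1 -3 4; 1 -4 -4]) = 90
  + (3) · M_33   where M_33 = det([3 4 2; 1 3 4; 1 2 -4]) = -30
  − (-3) · M_34   where M_34 = det([3 4 1; 1 3 -3; 1 2 -4]) = -15
det = (-1)·(1)·(90) + (+1)·(3)·(-30) + (-1)·(-3)·(-15) = -225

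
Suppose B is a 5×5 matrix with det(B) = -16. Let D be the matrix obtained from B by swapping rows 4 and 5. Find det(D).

|D| = 16

Swapping two rows multiplies the determinant by −1.
det(D) = (-1)·(-16) = 16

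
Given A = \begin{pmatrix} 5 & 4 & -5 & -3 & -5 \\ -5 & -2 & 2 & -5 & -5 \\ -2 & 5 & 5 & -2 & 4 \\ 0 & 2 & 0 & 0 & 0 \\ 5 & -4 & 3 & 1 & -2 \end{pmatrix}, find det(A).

-3792

Expand along row 4 (it has 4 zeros):
  + (2) · M_42   where M_42 = det([5 -5 -3 -5; -5 2 -5 -5; -2 5 -2 4; 5 3 1 -2]) = -1896
det = (+1)·(2)·(-1896) = -3792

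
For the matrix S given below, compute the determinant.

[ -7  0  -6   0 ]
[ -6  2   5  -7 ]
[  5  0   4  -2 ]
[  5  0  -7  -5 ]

Expand along column 2 (it has 3 zeros):
  + (2) · M_22   where M_22 = det([-7 -6 0; 5 4 -2; 5 -7 -5]) = 148
det = (+1)·(2)·(148) = 296

296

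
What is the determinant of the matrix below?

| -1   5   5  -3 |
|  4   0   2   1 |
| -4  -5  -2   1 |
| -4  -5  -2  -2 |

330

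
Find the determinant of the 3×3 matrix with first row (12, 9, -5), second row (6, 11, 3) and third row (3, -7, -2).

The determinant is 552.

Expand along column 1:
  + 12 · |11 3; -7 -2| = 12·(-22 − (-21)) = -12
  − 6 · |9 -5; -7 -2| = −6·(-18 − 35) = 318
  + 3 · |9 -5; 11 3| = 3·(27 − (-55)) = 246
Sum: (-12) + (318) + (246) = 552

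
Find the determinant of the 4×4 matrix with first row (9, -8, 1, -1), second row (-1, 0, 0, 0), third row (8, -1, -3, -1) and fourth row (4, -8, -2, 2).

96

Expand along row 2 (it has 3 zeros):
  − (-1) · M_21   where M_21 = det([-8 1 -1; -1 -3 -1; -8 -2 2]) = 96
det = (-1)·(-1)·(96) = 96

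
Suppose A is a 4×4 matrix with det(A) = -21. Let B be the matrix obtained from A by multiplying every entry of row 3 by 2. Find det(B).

Scaling one row by 2 multiplies the determinant by 2.
det(B) = (2)·(-21) = -42

|B| = -42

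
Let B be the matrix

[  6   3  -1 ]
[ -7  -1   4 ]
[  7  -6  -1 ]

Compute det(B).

Expand along column 1:
  + 6 · |-1 4; -6 -1| = 6·(1 − (-24)) = 150
  − (-7) · |3 -1; -6 -1| = −(-7)·(-3 − 6) = -63
  + 7 · |3 -1; -1 4| = 7·(12 − 1) = 77
Sum: (150) + (-63) + (77) = 164

164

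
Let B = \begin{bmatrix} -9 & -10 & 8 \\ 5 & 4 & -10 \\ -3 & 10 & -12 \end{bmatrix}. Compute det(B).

det(B) = -872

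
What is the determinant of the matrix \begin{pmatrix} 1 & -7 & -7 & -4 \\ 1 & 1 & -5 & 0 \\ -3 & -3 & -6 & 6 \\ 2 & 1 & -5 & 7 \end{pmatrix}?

Expand along row 2 (it has 1 zero):
  − (1) · M_21   where M_21 = det([-7 -7 -4; -3 -6 6; 1 -5 7]) = -189
  + (1) · M_22   where M_22 = det([1 -7 -4; -3 -6 6; 2 -5 7]) = -351
  − (-5) · M_23   where M_23 = det([1 -7 -4; -3 -3 6; 2 1 7]) = -270
det = (-1)·(1)·(-189) + (+1)·(1)·(-351) + (-1)·(-5)·(-270) = -1512

-1512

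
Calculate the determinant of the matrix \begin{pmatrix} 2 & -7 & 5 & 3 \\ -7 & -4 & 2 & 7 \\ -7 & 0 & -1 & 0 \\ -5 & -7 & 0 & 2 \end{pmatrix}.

1021

Expand along row 3 (it has 2 zeros):
  + (-7) · M_31   where M_31 = det([-7 5 3; -4 2 7; -7 0 2]) = -191
  + (-1) · M_33   where M_33 = det([2 -7 3; -7 -4 7; -5 -7 2]) = 316
det = (+1)·(-7)·(-191) + (+1)·(-1)·(316) = 1021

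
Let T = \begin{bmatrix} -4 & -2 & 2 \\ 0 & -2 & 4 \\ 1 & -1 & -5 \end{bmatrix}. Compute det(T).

-60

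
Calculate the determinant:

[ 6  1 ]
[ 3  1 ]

det = 6·1 − 1·3 = 6 − 3 = 3

3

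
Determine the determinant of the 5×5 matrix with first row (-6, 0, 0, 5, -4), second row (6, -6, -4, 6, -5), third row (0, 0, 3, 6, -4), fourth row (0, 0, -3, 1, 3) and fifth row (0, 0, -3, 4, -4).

-4968

The matrix is block upper-triangular with a 2×2 block and a 3×3 block on the diagonal, so its determinant equals the product of the determinants of the diagonal blocks.
det of the 2×2 block = 36
det of the 3×3 block = -138
det = (36)·(-138) = -4968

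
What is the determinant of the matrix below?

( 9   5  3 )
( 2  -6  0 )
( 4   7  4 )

-142

Expand along row 2:
  − 2 · |5 3; 7 4| = −2·(20 − 21) = 2
  + (-6) · |9 3; 4 4| = (-6)·(36 − 12) = -144
Sum: (2) + (-144) = -142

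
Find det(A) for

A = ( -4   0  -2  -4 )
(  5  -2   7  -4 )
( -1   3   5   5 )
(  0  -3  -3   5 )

Expand along row 1 (it has 1 zero):
  + (-4) · M_11   where M_11 = det([-2 7 -4; 3 5 5; -3 -3 5]) = -314
  + (-2) · M_13   where M_13 = det([5 -2 -4; -1 3 5; 0 -3 5]) = 128
  − (-4) · M_14   where M_14 = det([5 -2 7; -1 3 5; 0 -3 -3]) = 57
det = (+1)·(-4)·(-314) + (+1)·(-2)·(128) + (-1)·(-4)·(57) = 1228

1228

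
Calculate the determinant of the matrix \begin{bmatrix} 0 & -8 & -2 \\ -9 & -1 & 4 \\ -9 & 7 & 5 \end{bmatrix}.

The determinant is 72.

Expand along column 1:
  − (-9) · |-8 -2; 7 5| = −(-9)·(-40 − (-14)) = -234
  + (-9) · |-8 -2; -1 4| = (-9)·(-32 − 2) = 306
Sum: (-234) + (306) = 72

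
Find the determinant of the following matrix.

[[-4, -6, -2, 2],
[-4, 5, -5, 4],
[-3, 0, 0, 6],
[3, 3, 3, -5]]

Expand along row 3 (it has 2 zeros):
  + (-3) · M_31   where M_31 = det([-6 -2 2; 5 -5 4; 3 3 -5]) = -92
  − (6) · M_34   where M_34 = det([-4 -6 -2; -4 5 -5; 3 3 3]) = -48
det = (+1)·(-3)·(-92) + (-1)·(6)·(-48) = 564

The determinant is 564.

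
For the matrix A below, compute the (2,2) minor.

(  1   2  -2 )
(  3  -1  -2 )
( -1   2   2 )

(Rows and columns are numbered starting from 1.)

0

Delete row 2 and column 2; the remaining 2×2 submatrix is [1 -2; -1 2].
Its determinant is 1·2 − (-2)·(-1) = 0.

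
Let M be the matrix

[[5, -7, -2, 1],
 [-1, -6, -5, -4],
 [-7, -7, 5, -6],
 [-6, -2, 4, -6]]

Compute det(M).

det(M) = 1080

Expand along row 1:
  + (5) · M_11   where M_11 = det([-6 -5 -4; -7 5 -6; -2 4 -6]) = 258
  − (-7) · M_12   where M_12 = det([-1 -5 -4; -7 5 -6; -6 4 -6]) = 28
  + (-2) · M_13   where M_13 = det([-1 -6 -4; -7 -7 -6; -6 -2 -6]) = 118
  − (1) · M_14   where M_14 = det([-1 -6 -5; -7 -7 5; -6 -2 4]) = 170
det = (+1)·(5)·(258) + (-1)·(-7)·(28) + (+1)·(-2)·(118) + (-1)·(1)·(170) = 1080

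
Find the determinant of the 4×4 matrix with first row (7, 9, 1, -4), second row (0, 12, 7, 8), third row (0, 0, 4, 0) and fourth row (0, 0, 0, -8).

-2688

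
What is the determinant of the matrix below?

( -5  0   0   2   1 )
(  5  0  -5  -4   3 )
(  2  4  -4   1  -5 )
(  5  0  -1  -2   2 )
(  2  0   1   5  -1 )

1180

Expand along column 2 (it has 4 zeros):
  − (4) · M_32   where M_32 = det([-5 0 2 1; 5 -5 -4 3; 5 -1 -2 2; 2 1 5 -1]) = -295
det = (-1)·(4)·(-295) = 1180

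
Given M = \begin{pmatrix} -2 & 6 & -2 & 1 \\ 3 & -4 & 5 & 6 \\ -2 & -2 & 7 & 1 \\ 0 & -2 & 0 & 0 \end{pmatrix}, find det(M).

Expand along row 4 (it has 3 zeros):
  + (-2) · M_42   where M_42 = det([-2 -2 1; 3 5 6; -2 7 1]) = 135
det = (+1)·(-2)·(135) = -270

det(M) = -270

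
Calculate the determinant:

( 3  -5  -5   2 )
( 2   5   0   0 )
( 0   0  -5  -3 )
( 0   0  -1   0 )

-75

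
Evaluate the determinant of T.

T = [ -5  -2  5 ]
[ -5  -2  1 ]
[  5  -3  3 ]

det(T) = 100

Expand along column 1:
  + (-5) · |-2 1; -3 3| = (-5)·(-6 − (-3)) = 15
  − (-5) · |-2 5; -3 3| = −(-5)·(-6 − (-15)) = 45
  + 5 · |-2 5; -2 1| = 5·(-2 − (-10)) = 40
Sum: (15) + (45) + (40) = 100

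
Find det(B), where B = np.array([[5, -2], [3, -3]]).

-9

det(B) = 5·(-3) − (-2)·3 = -15 − (-6) = -9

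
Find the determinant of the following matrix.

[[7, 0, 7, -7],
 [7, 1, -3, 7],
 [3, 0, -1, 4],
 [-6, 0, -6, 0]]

Expand along column 2 (it has 3 zeros):
  + (1) · M_22   where M_22 = det([7 7 -7; 3 -1 4; -6 -6 0]) = 168
det = (+1)·(1)·(168) = 168

The determinant is 168.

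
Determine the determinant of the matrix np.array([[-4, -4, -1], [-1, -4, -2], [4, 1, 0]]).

9

Expand along column 3:
  + (-1) · |-1 -4; 4 1| = (-1)·(-1 − (-16)) = -15
  − (-2) · |-4 -4; 4 1| = −(-2)·(-4 − (-16)) = 24
Sum: (-15) + (24) = 9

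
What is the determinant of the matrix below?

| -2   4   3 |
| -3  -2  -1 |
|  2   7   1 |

Expand along row 1:
  + (-2) · |-2 -1; 7 1| = (-2)·(-2 − (-7)) = -10
  − 4 · |-3 -1; 2 1| = −4·(-3 − (-2)) = 4
  + 3 · |-3 -2; 2 7| = 3·(-21 − (-4)) = -51
Sum: (-10) + (4) + (-51) = -57

The determinant is -57.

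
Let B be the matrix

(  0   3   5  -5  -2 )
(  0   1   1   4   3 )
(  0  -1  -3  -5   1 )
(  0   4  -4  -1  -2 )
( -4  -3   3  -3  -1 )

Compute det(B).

|B| = 3592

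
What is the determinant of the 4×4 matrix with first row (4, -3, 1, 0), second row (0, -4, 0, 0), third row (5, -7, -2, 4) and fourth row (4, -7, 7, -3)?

Expand along row 2 (it has 3 zeros):
  + (-4) · M_22   where M_22 = det([4 1 0; 5 -2 4; 4 7 -3]) = -57
det = (+1)·(-4)·(-57) = 228

228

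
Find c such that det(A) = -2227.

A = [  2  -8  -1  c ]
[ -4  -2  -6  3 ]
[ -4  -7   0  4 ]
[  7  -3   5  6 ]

Expanding along the row containing c, det(A) is linear in c: det(A) = (266)·c + (-3025).
Set (266)·c + (-3025) = -2227  ⇒  (266)·c = 798  ⇒  c = 3.

3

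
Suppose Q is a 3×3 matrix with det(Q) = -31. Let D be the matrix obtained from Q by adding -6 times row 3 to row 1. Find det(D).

Adding a multiple of one row to another leaves the determinant unchanged.
det(D) = (1)·(-31) = -31

|D| = -31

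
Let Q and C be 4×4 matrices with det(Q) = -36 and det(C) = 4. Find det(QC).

det(QC) = det(Q)·det(C) = (-36)·(4) = -144

|QC| = -144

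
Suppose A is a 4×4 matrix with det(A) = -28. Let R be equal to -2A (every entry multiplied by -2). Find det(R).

det(R) = -448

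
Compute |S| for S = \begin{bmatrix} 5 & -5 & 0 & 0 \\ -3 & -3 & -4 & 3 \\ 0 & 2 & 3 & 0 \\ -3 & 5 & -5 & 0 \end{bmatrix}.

-240

Expand along column 4 (it has 3 zeros):
  + (3) · M_24   where M_24 = det([5 -5 0; 0 2 3; -3 5 -5]) = -80
det = (+1)·(3)·(-80) = -240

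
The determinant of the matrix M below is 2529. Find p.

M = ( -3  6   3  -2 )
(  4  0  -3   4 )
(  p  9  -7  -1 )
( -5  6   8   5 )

Expanding along the row containing p, det(M) is linear in p: det(M) = (-246)·p + (1545).
Set (-246)·p + (1545) = 2529  ⇒  (-246)·p = 984  ⇒  p = -4.

p = -4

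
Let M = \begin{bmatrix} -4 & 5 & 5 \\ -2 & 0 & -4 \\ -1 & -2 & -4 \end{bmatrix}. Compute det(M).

Expand along column 2:
  − 5 · |-2 -4; -1 -4| = −5·(8 − 4) = -20
  − (-2) · |-4 5; -2 -4| = −(-2)·(16 − (-10)) = 52
Sum: (-20) + (52) = 32

The determinant is 32.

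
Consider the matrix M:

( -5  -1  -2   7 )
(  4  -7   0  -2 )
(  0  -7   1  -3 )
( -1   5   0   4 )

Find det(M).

Expand along column 3 (it has 2 zeros):
  + (-2) · M_13   where M_13 = det([4 -7 -2; 0 -7 -3; -1 5 4]) = -59
  + (1) · M_33   where M_33 = det([-5 -1 7; 4 -7 -2; -1 5 4]) = 195
det = (+1)·(-2)·(-59) + (+1)·(1)·(195) = 313

|M| = 313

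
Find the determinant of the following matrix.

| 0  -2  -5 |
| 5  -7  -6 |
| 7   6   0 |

Expand along column 1:
  − 5 · |-2 -5; 6 0| = −5·(0 − (-30)) = -150
  + 7 · |-2 -5; -7 -6| = 7·(12 − 35) = -161
Sum: (-150) + (-161) = -311

-311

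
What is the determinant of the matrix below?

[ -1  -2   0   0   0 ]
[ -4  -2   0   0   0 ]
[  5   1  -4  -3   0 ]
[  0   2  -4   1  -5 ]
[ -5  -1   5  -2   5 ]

The matrix is block lower-triangular with a 2×2 block and a 3×3 block on the diagonal, so its determinant equals the product of the determinants of the diagonal blocks.
det of the 2×2 block = -6
det of the 3×3 block = 35
det = (-6)·(35) = -210

-210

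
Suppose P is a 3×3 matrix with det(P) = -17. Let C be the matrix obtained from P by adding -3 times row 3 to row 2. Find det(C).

-17

Adding a multiple of one row to another leaves the determinant unchanged.
det(C) = (1)·(-17) = -17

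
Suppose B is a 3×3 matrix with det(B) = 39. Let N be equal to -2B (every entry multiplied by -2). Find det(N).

For a 3×3 matrix, det(-2B) = (-2)^3·det(B) = -8·det(B).
det(N) = (-8)·(39) = -312

-312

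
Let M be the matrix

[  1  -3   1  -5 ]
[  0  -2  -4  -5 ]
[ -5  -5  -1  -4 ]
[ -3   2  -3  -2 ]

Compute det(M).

|M| = 544

Expand along row 2 (it has 1 zero):
  + (-2) · M_22   where M_22 = det([1 1 -5; -5 -1 -4; -3 -3 -2]) = -68
  − (-4) · M_23   where M_23 = det([1 -3 -5; -5 -5 -4; -3 2 -2]) = 137
  + (-5) · M_24   where M_24 = det([1 -3 1; -5 -5 -1; -3 2 -3]) = 28
det = (+1)·(-2)·(-68) + (-1)·(-4)·(137) + (+1)·(-5)·(28) = 544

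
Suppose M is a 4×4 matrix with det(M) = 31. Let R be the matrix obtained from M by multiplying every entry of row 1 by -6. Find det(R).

-186

Scaling one row by -6 multiplies the determinant by -6.
det(R) = (-6)·(31) = -186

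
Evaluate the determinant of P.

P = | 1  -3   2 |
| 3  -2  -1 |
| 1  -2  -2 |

The determinant is -21.

Expand along column 1:
  + 1 · |-2 -1; -2 -2| = 1·(4 − 2) = 2
  − 3 · |-3 2; -2 -2| = −3·(6 − (-4)) = -30
  + 1 · |-3 2; -2 -1| = 1·(3 − (-4)) = 7
Sum: (2) + (-30) + (7) = -21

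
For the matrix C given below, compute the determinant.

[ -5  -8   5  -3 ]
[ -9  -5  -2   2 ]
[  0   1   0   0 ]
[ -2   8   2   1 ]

-121

Expand along row 3 (it has 3 zeros):
  − (1) · M_32   where M_32 = det([-5 5 -3; -9 -2 2; -2 2 1]) = 121
det = (-1)·(1)·(121) = -121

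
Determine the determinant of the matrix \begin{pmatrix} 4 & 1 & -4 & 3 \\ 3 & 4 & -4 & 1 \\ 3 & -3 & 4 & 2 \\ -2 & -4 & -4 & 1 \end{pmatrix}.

Expand along row 1:
  + (4) · M_11   where M_11 = det([4 -4 1; -3 4 2; -4 -4 1]) = 96
  − (1) · M_12   where M_12 = det([3 -4 1; 3 4 2; -2 -4 1]) = 60
  + (-4) · M_13   where M_13 = det([3 4 1; 3 -3 2; -2 -4 1]) = -31
  − (3) · M_14   where M_14 = det([3 4 -4; 3 -3 4; -2 -4 -4]) = 172
det = (+1)·(4)·(96) + (-1)·(1)·(60) + (+1)·(-4)·(-31) + (-1)·(3)·(172) = -68

The determinant is -68.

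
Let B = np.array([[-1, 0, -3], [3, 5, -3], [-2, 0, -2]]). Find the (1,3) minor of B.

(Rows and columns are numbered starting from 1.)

Delete row 1 and column 3; the remaining 2×2 submatrix is [3 5; -2 0].
Its determinant is 3·0 − 5·(-2) = 10.

10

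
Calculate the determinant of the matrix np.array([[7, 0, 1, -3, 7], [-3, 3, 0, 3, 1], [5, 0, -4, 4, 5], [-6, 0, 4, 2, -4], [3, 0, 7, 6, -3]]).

Expand along column 2 (it has 4 zeros):
  + (3) · M_22   where M_22 = det([7 1 -3 7; 5 -4 4 5; -6 4 2 -4; 3 7 6 -3]) = 2186
det = (+1)·(3)·(2186) = 6558

6558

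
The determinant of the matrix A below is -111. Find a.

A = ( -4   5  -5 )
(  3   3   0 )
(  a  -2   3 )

-4

Expanding along the column containing a, det(A) is linear in a: det(A) = (15)·a + (-51).
Set (15)·a + (-51) = -111  ⇒  (15)·a = -60  ⇒  a = -4.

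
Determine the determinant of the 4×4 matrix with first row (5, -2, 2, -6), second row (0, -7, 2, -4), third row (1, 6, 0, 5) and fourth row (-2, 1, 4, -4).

The determinant is 758.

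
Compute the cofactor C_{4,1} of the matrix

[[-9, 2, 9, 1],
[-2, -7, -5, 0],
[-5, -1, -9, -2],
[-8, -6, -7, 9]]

48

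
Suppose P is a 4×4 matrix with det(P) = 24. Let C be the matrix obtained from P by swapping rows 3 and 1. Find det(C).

Swapping two rows multiplies the determinant by −1.
det(C) = (-1)·(24) = -24

The determinant is -24.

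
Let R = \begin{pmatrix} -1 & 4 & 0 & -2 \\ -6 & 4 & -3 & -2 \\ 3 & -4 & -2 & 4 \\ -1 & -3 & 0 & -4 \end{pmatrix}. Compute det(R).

Expand along column 3 (it has 2 zeros):
  − (-3) · M_23   where M_23 = det([-1 4 -2; 3 -4 4; -1 -3 -4]) = 30
  + (-2) · M_33   where M_33 = det([-1 4 -2; -6 4 -2; -1 -3 -4]) = -110
det = (-1)·(-3)·(30) + (+1)·(-2)·(-110) = 310

det(R) = 310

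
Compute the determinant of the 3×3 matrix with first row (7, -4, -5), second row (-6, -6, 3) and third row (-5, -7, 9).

Expand along row 1:
  + 7 · |-6 3; -7 9| = 7·(-54 − (-21)) = -231
  − (-4) · |-6 3; -5 9| = −(-4)·(-54 − (-15)) = -156
  + (-5) · |-6 -6; -5 -7| = (-5)·(42 − 30) = -60
Sum: (-231) + (-156) + (-60) = -447

The determinant is -447.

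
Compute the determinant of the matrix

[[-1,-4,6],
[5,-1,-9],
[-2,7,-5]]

Expand along column 1:
  + (-1) · |-1 -9; 7 -5| = (-1)·(5 − (-63)) = -68
  − 5 · |-4 6; 7 -5| = −5·(20 − 42) = 110
  + (-2) · |-4 6; -1 -9| = (-2)·(36 − (-6)) = -84
Sum: (-68) + (110) + (-84) = -42

-42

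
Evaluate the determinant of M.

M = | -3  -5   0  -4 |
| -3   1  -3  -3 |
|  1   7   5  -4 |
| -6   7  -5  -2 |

The determinant is -829.

Expand along row 1 (it has 1 zero):
  + (-3) · M_11   where M_11 = det([1 -3 -3; 7 5 -4; 7 -5 -2]) = 222
  − (-5) · M_12   where M_12 = det([-3 -3 -3; 1 5 -4; -6 -5 -2]) = -63
  − (-4) · M_14   where M_14 = det([-3 1 -3; 1 7 5; -6 7 -5]) = 38
det = (+1)·(-3)·(222) + (-1)·(-5)·(-63) + (-1)·(-4)·(38) = -829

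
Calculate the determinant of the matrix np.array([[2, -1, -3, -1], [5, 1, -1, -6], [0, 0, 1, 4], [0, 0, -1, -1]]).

The determinant is 21.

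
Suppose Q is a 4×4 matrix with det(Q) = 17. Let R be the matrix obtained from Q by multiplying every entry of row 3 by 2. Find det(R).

Scaling one row by 2 multiplies the determinant by 2.
det(R) = (2)·(17) = 34

34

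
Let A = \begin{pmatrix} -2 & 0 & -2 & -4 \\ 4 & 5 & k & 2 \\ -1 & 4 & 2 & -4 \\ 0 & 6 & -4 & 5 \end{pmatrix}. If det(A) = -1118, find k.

-6

Expanding along the column containing k, det(A) is linear in k: det(A) = (64)·k + (-734).
Set (64)·k + (-734) = -1118  ⇒  (64)·k = -384  ⇒  k = -6.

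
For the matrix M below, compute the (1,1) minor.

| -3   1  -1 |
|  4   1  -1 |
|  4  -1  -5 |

Delete row 1 and column 1; the remaining 2×2 submatrix is [1 -1; -1 -5].
Its determinant is 1·(-5) − (-1)·(-1) = -6.

-6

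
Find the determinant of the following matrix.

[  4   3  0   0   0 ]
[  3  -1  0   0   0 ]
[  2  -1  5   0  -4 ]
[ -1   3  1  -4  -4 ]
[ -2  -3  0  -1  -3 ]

The determinant is -572.

The matrix is block lower-triangular with a 2×2 block and a 3×3 block on the diagonal, so its determinant equals the product of the determinants of the diagonal blocks.
det of the 2×2 block = -13
det of the 3×3 block = 44
det = (-13)·(44) = -572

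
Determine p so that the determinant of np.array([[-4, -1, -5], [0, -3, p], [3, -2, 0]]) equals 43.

-8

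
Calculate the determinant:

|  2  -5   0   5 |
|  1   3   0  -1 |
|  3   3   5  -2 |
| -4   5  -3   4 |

Expand along column 3 (it has 2 zeros):
  + (5) · M_33   where M_33 = det([2 -5 5; 1 3 -1; -4 5 4]) = 119
  − (-3) · M_43   where M_43 = det([2 -5 5; 1 3 -1; 3 3 -2]) = -31
det = (+1)·(5)·(119) + (-1)·(-3)·(-31) = 502

The determinant is 502.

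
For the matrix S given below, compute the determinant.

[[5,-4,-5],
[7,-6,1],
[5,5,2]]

Expand along row 1:
  + 5 · |-6 1; 5 2| = 5·(-12 − 5) = -85
  − (-4) · |7 1; 5 2| = −(-4)·(14 − 5) = 36
  + (-5) · |7 -6; 5 5| = (-5)·(35 − (-30)) = -325
Sum: (-85) + (36) + (-325) = -374

-374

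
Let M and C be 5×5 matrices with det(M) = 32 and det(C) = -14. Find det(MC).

det(MC) = det(M)·det(C) = (32)·(-14) = -448

-448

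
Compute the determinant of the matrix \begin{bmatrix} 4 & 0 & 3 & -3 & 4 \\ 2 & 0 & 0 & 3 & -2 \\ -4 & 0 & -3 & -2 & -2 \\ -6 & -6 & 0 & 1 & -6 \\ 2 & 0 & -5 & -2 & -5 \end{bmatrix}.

-420

Expand along column 2 (it has 4 zeros):
  + (-6) · M_42   where M_42 = det([4 3 -3 4; 2 0 3 -2; -4 -3 -2 -2; 2 -5 -2 -5]) = 70
det = (+1)·(-6)·(70) = -420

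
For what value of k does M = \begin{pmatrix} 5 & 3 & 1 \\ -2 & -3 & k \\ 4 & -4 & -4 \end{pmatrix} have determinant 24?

Expanding along the column containing k, det(M) is linear in k: det(M) = (32)·k + (56).
Set (32)·k + (56) = 24  ⇒  (32)·k = -32  ⇒  k = -1.

k = -1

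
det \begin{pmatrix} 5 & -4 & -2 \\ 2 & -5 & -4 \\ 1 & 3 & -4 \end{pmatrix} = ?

122

Expand along row 1:
  + 5 · |-5 -4; 3 -4| = 5·(20 − (-12)) = 160
  − (-4) · |2 -4; 1 -4| = −(-4)·(-8 − (-4)) = -16
  + (-2) · |2 -5; 1 3| = (-2)·(6 − (-5)) = -22
Sum: (160) + (-16) + (-22) = 122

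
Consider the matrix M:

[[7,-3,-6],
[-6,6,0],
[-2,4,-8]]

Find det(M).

The determinant is -120.

Expand along row 2:
  − (-6) · |-3 -6; 4 -8| = −(-6)·(24 − (-24)) = 288
  + 6 · |7 -6; -2 -8| = 6·(-56 − 12) = -408
Sum: (288) + (-408) = -120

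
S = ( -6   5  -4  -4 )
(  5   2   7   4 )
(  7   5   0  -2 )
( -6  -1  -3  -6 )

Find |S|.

The determinant is -1880.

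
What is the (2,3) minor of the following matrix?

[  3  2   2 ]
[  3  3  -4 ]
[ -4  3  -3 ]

17

Delete row 2 and column 3; the remaining 2×2 submatrix is [3 2; -4 3].
Its determinant is 3·3 − 2·(-4) = 17.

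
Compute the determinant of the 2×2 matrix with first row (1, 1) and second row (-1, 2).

3

det = 1·2 − 1·(-1) = 2 − (-1) = 3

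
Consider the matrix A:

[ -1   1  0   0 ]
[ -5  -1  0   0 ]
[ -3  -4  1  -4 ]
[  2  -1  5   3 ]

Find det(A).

A is block lower-triangular with a 2×2 block and a 2×2 block on the diagonal, so its determinant equals the product of the determinants of the diagonal blocks.
det of the 2×2 block = 6
det of the 2×2 block = 23
det = (6)·(23) = 138

|A| = 138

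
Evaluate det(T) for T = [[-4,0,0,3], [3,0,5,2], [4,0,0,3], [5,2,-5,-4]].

det(T) = -240

Expand along column 2 (it has 3 zeros):
  + (2) · M_42   where M_42 = det([-4 0 3; 3 5 2; 4 0 3]) = -120
det = (+1)·(2)·(-120) = -240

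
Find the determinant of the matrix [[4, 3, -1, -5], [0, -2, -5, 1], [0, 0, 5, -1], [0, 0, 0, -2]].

The matrix is upper triangular, so the determinant is the product of the diagonal entries:
det = (4) · (-2) · (5) · (-2) = 80

80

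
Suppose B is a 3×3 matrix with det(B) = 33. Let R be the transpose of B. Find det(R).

The determinant is 33.

det(Bᵀ) = det(B).
det(R) = (1)·(33) = 33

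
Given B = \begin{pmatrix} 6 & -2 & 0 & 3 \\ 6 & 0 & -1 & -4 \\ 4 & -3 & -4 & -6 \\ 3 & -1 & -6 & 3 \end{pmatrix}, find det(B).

-1083

Expand along row 1 (it has 1 zero):
  + (6) · M_11   where M_11 = det([0 -1 -4; -3 -4 -6; -1 -6 3]) = -71
  − (-2) · M_12   where M_12 = det([6 -1 -4; 4 -4 -6; 3 -6 3]) = -210
  − (3) · M_14   where M_14 = det([6 0 -1; 4 -3 -4; 3 -1 -6]) = 79
det = (+1)·(6)·(-71) + (-1)·(-2)·(-210) + (-1)·(3)·(79) = -1083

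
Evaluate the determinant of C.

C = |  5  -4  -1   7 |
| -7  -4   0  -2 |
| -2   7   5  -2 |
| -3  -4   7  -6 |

3107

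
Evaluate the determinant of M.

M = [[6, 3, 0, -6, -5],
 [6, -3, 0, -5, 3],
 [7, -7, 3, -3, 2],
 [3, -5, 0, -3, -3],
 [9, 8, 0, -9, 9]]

Expand along column 3 (it has 4 zeros):
  + (3) · M_33   where M_33 = det([6 3 -6 -5; 6 -3 -5 3; 3 -5 -3 -3; 9 8 -9 9]) = 633
det = (+1)·(3)·(633) = 1899

1899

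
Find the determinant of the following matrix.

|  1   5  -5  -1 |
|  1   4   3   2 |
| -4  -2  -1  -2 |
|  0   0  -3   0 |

-144

Expand along row 4 (it has 3 zeros):
  − (-3) · M_43   where M_43 = det([1 5 -1; 1 4 2; -4 -2 -2]) = -48
det = (-1)·(-3)·(-48) = -144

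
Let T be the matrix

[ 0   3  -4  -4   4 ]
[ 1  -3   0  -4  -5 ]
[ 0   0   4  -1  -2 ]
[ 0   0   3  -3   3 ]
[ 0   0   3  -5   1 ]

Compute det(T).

|T| = -162

T is block upper-triangular with a 2×2 block and a 3×3 block on the diagonal, so its determinant equals the product of the determinants of the diagonal blocks.
det of the 2×2 block = -3
det of the 3×3 block = 54
det = (-3)·(54) = -162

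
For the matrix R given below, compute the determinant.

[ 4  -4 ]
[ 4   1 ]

det(R) = 4·1 − (-4)·4 = 4 − (-16) = 20

20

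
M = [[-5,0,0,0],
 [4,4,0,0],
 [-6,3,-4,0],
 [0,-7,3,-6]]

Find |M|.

M is lower triangular, so det(M) is the product of the diagonal entries:
det = (-5) · (4) · (-4) · (-6) = -480

det(M) = -480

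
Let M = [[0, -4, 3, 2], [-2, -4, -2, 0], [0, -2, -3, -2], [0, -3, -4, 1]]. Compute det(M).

The determinant is 132.

Expand along column 1 (it has 3 zeros):
  − (-2) · M_21   where M_21 = det([-4 3 2; -2 -3 -2; -3 -4 1]) = 66
det = (-1)·(-2)·(66) = 132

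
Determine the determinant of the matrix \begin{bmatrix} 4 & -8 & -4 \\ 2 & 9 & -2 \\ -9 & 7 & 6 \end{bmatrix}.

The determinant is -156.

Expand along column 1:
  + 4 · |9 -2; 7 6| = 4·(54 − (-14)) = 272
  − 2 · |-8 -4; 7 6| = −2·(-48 − (-28)) = 40
  + (-9) · |-8 -4; 9 -2| = (-9)·(16 − (-36)) = -468
Sum: (272) + (40) + (-468) = -156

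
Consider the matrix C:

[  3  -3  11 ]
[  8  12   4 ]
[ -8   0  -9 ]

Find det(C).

det(C) = 612

Expand along row 3:
  + (-8) · |-3 11; 12 4| = (-8)·(-12 − 132) = 1152
  + (-9) · |3 -3; 8 12| = (-9)·(36 − (-24)) = -540
Sum: (1152) + (-540) = 612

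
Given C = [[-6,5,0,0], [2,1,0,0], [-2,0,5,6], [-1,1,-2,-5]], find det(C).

C is block lower-triangular with a 2×2 block and a 2×2 block on the diagonal, so its determinant equals the product of the determinants of the diagonal blocks.
det of the 2×2 block = -16
det of the 2×2 block = -13
det = (-16)·(-13) = 208

The determinant is 208.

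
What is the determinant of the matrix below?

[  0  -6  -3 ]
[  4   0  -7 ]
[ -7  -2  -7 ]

-438

Expand along column 1:
  − 4 · |-6 -3; -2 -7| = −4·(42 − 6) = -144
  + (-7) · |-6 -3; 0 -7| = (-7)·(42 − 0) = -294
Sum: (-144) + (-294) = -438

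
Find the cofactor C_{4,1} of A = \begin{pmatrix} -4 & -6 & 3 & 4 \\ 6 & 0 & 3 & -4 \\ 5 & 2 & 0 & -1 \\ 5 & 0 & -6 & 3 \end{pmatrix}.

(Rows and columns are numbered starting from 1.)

30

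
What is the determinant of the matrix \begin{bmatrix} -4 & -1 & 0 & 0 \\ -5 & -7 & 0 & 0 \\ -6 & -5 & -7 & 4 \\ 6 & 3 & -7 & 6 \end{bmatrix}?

The matrix is block lower-triangular with a 2×2 block and a 2×2 block on the diagonal, so its determinant equals the product of the determinants of the diagonal blocks.
det of the 2×2 block = 23
det of the 2×2 block = -14
det = (23)·(-14) = -322

-322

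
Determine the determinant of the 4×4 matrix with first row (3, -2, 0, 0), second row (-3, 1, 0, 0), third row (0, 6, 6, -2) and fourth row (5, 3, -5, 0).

The matrix is block lower-triangular with a 2×2 block and a 2×2 block on the diagonal, so its determinant equals the product of the determinants of the diagonal blocks.
det of the 2×2 block = -3
det of the 2×2 block = -10
det = (-3)·(-10) = 30

The determinant is 30.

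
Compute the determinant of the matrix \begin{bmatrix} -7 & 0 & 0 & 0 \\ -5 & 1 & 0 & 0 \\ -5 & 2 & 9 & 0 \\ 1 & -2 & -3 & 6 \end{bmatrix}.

The matrix is lower triangular, so the determinant is the product of the diagonal entries:
det = (-7) · (1) · (9) · (6) = -378

The determinant is -378.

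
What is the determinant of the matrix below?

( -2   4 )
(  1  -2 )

0

det = (-2)·(-2) − 4·1 = 4 − 4 = 0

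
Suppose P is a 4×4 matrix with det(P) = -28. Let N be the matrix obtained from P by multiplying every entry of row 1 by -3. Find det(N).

Scaling one row by -3 multiplies the determinant by -3.
det(N) = (-3)·(-28) = 84

The determinant is 84.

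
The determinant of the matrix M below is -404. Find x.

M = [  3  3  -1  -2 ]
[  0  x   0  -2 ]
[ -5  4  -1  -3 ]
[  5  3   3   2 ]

-4

Expanding along the column containing x, det(M) is linear in x: det(M) = (46)·x + (-220).
Set (46)·x + (-220) = -404  ⇒  (46)·x = -184  ⇒  x = -4.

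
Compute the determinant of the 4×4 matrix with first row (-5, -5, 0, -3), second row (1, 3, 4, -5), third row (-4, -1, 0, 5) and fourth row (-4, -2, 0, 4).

Expand along column 3 (it has 3 zeros):
  − (4) · M_23   where M_23 = det([-5 -5 -3; -4 -1 5; -4 -2 4]) = -22
det = (-1)·(4)·(-22) = 88

88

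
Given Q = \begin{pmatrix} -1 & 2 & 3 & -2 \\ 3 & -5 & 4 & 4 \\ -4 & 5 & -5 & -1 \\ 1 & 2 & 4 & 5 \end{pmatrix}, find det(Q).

Expand along row 1:
  + (-1) · M_11   where M_11 = det([-5 4 4; 5 -5 -1; 2 4 5]) = 117
  − (2) · M_12   where M_12 = det([3 4 4; -4 -5 -1; 1 4 5]) = -31
  + (3) · M_13   where M_13 = det([3 -5 4; -4 5 -1; 1 2 5]) = -66
  − (-2) · M_14   where M_14 = det([3 -5 4; -4 5 -5; 1 2 4]) = -17
det = (+1)·(-1)·(117) + (-1)·(2)·(-31) + (+1)·(3)·(-66) + (-1)·(-2)·(-17) = -287

-287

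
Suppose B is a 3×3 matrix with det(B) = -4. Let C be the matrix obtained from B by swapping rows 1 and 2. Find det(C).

The determinant is 4.

Swapping two rows multiplies the determinant by −1.
det(C) = (-1)·(-4) = 4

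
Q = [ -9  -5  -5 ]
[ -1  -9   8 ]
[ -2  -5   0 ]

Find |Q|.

-215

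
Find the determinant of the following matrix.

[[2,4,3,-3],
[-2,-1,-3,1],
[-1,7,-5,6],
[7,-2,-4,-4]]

Expand along row 1:
  + (2) · M_11   where M_11 = det([-1 -3 1; 7 -5 6; -2 -4 -4]) = -130
  − (4) · M_12   where M_12 = det([-2 -3 1; -1 -5 6; 7 -4 -4]) = -163
  + (3) · M_13   where M_13 = det([-2 -1 1; -1 7 6; 7 -2 -4]) = -53
  − (-3) · M_14   where M_14 = det([-2 -1 -3; -1 7 -5; 7 -2 -4]) = 256
det = (+1)·(2)·(-130) + (-1)·(4)·(-163) + (+1)·(3)·(-53) + (-1)·(-3)·(256) = 1001

1001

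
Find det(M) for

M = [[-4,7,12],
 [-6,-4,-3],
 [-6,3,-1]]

Expand along row 1:
  + (-4) · |-4 -3; 3 -1| = (-4)·(4 − (-9)) = -52
  − 7 · |-6 -3; -6 -1| = −7·(6 − 18) = 84
  + 12 · |-6 -4; -6 3| = 12·(-18 − 24) = -504
Sum: (-52) + (84) + (-504) = -472

det(M) = -472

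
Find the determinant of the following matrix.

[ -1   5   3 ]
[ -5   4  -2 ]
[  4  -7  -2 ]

-11

Expand along column 1:
  + (-1) · |4 -2; -7 -2| = (-1)·(-8 − 14) = 22
  − (-5) · |5 3; -7 -2| = −(-5)·(-10 − (-21)) = 55
  + 4 · |5 3; 4 -2| = 4·(-10 − 12) = -88
Sum: (22) + (55) + (-88) = -11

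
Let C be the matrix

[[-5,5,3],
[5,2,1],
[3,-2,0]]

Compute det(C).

|C| = -43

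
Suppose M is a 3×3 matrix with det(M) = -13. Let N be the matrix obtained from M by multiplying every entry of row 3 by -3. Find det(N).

39

Scaling one row by -3 multiplies the determinant by -3.
det(N) = (-3)·(-13) = 39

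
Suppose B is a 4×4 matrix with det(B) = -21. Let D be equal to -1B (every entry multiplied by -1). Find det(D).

For a 4×4 matrix, det(-1B) = (-1)^4·det(B) = 1·det(B).
det(D) = (1)·(-21) = -21

det(D) = -21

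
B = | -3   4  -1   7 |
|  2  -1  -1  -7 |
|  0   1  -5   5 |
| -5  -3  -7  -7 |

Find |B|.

-1124

Expand along row 3 (it has 1 zero):
  − (1) · M_32   where M_32 = det([-3 -1 7; 2 -1 -7; -5 -7 -7]) = -56
  + (-5) · M_33   where M_33 = det([-3 4 7; 2 -1 -7; -5 -3 -7]) = 161
  − (5) · M_34   where M_34 = det([-3 4 -1; 2 -1 -1; -5 -3 -7]) = 75
det = (-1)·(1)·(-56) + (+1)·(-5)·(161) + (-1)·(5)·(75) = -1124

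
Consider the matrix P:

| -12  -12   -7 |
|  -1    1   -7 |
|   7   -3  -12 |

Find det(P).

Expand along row 1:
  + (-12) · |1 -7; -3 -12| = (-12)·(-12 − 21) = 396
  − (-12) · |-1 -7; 7 -12| = −(-12)·(12 − (-49)) = 732
  + (-7) · |-1 1; 7 -3| = (-7)·(3 − 7) = 28
Sum: (396) + (732) + (28) = 1156

1156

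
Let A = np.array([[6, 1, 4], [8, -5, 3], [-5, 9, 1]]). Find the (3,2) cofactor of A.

14

Delete row 3 and column 2; the remaining 2×2 submatrix is [6 4; 8 3].
Its determinant is 6·3 − 4·8 = -14.
The cofactor carries sign (−1)^(3+2) = −1, so C_{3,2} = −(-14) = 14.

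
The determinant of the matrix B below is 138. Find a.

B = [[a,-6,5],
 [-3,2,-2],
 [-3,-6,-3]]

a = 0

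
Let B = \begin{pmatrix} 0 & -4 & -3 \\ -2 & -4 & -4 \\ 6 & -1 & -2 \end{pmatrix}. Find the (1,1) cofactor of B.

The cofactor is 4.

Delete row 1 and column 1; the remaining 2×2 submatrix is [-4 -4; -1 -2].
Its determinant is (-4)·(-2) − (-4)·(-1) = 4.
The cofactor carries sign (−1)^(1+1) = +1, so C_{1,1} = +(4) = 4.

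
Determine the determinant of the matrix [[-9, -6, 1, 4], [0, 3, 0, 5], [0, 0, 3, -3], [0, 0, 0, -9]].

729

The matrix is upper triangular, so the determinant is the product of the diagonal entries:
det = (-9) · (3) · (3) · (-9) = 729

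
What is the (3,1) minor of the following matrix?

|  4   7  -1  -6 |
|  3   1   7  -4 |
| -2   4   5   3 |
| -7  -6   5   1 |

Delete row 3 and column 1; the remaining 3×3 submatrix is [7 -1 -6; 1 7 -4; -6 5 1].
Its determinant is -116.

-116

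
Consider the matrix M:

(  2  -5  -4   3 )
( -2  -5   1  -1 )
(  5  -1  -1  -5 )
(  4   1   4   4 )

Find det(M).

Expand along row 1:
  + (2) · M_11   where M_11 = det([-5 1 -1; -1 -1 -5; 1 4 4]) = -78
  − (-5) · M_12   where M_12 = det([-2 1 -1; 5 -1 -5; 4 4 4]) = -96
  + (-4) · M_13   where M_13 = det([-2 -5 -1; 5 -1 -5; 4 1 4]) = 189
  − (3) · M_14   where M_14 = det([-2 -5 1; 5 -1 -1; 4 1 4]) = 135
det = (+1)·(2)·(-78) + (-1)·(-5)·(-96) + (+1)·(-4)·(189) + (-1)·(3)·(135) = -1797

The determinant is -1797.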